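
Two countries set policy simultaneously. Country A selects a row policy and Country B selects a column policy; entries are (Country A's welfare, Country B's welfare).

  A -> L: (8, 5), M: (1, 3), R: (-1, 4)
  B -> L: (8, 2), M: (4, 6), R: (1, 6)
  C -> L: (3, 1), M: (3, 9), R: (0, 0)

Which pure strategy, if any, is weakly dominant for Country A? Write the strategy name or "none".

B

B vs A: L: 8=8, M: 4>1, R: 1>-1.
B vs C: L: 8>3, M: 4>3, R: 1>0.
B is at least as good as every other strategy against every opponent action, so it is weakly dominant.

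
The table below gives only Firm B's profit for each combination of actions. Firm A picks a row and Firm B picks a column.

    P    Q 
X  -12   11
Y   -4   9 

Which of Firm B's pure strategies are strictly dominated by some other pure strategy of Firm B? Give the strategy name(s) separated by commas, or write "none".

P

P: dominated, since Q does at least as well everywhere (X: 11>-12, Y: 9>-4).
Q is not dominated — it holds its own against P at X (11>-12).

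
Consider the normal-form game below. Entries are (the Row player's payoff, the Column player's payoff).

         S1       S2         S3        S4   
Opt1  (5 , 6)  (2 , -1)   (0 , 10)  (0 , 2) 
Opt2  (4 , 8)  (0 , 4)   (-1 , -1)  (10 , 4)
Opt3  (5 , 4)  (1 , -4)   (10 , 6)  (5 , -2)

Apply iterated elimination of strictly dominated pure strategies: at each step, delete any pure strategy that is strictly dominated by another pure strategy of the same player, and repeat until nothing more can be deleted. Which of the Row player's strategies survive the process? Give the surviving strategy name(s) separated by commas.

Opt3

For the Column player, S1 strictly dominates S2 on the remaining rows (Opt1: 6>-1, Opt2: 8>4, Opt3: 4>-4); eliminate S2.
The Column player's strategy S4 is strictly dominated by S1 (Opt1: 6>2, Opt2: 8>4, Opt3: 4>-2) and is removed.
For the Row player, Opt1 strictly dominates Opt2 on the remaining columns (S1: 5>4, S3: 0>-1); eliminate Opt2.
Column S1 is eliminated: S3 beats it against every remaining row (Opt1: 10>6, Opt3: 6>4).
Row Opt1 is eliminated: Opt3 beats it against every remaining column (S3: 10>0).
Among the remaining strategies, none is strictly dominated by another pure strategy of the same player, so the elimination stops.
Surviving strategies — the Row player: {Opt3}; the Column player: {S3}.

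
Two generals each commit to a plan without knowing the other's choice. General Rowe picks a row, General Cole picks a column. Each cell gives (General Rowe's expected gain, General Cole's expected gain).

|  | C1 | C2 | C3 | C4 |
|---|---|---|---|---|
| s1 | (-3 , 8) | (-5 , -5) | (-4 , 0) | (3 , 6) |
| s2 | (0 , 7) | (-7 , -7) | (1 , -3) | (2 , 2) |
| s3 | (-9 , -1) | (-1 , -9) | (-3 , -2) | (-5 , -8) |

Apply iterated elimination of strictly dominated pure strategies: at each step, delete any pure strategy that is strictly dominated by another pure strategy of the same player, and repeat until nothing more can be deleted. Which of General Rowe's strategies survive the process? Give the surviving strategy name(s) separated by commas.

s2

For General Cole, C1 strictly dominates C2 on the remaining rows (s1: 8>-5, s2: 7>-7, s3: -1>-9); eliminate C2.
Row s3 is eliminated: s2 beats it against every remaining column (C1: 0>-9, C3: 1>-3, C4: 2>-5).
Column C3 is eliminated: C1 beats it against every remaining row (s1: 8>0, s2: 7>-3).
General Cole's strategy C4 is strictly dominated by C1 (s1: 8>6, s2: 7>2) and is removed.
Row s1 is eliminated: s2 beats it against every remaining column (C1: 0>-3).
Among the remaining strategies, none is strictly dominated by another pure strategy of the same player, so the elimination stops.
Surviving strategies — General Rowe: {s2}; General Cole: {C1}.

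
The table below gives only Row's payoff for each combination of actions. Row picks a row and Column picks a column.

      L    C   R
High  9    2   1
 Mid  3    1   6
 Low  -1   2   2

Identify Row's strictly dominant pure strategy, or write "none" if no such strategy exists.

none

High fails to dominate Mid at R (1<6).
Mid fails to dominate High at L (3<9).
Low fails to dominate High at L (-1<9).
No single strategy dominates all the others.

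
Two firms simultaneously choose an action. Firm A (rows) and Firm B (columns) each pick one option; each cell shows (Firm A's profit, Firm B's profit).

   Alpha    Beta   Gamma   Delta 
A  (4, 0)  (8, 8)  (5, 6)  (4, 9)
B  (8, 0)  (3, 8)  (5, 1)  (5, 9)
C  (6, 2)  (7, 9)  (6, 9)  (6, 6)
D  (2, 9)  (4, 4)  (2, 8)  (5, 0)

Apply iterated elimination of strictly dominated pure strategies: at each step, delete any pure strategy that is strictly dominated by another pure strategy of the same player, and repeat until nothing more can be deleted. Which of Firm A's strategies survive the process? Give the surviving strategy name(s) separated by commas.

Row D is eliminated: C beats it against every remaining column (Alpha: 6>2, Beta: 7>4, Gamma: 6>2, Delta: 6>5).
Column Alpha is eliminated: Beta beats it against every remaining row (A: 8>0, B: 8>0, C: 9>2).
Row B is eliminated: C beats it against every remaining column (Beta: 7>3, Gamma: 6>5, Delta: 6>5).
Among the remaining strategies, none is strictly dominated by another pure strategy of the same player, so the elimination stops.
Surviving strategies — Firm A: {A, C}; Firm B: {Beta, Gamma, Delta}.

A, C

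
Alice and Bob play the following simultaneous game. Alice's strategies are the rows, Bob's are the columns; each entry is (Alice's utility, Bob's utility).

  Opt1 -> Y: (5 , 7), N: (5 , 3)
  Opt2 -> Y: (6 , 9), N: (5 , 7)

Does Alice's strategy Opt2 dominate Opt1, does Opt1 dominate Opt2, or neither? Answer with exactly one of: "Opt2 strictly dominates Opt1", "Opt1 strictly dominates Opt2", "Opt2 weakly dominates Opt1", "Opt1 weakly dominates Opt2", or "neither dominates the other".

Opt2 weakly dominates Opt1

Opt2's payoffs vs Opt1's, by Bob's action — Y: 6>5, N: 5=5.
Opt2 is at least as good everywhere and strictly better somewhere (tied only at N), so Opt2 weakly but not strictly dominates Opt1.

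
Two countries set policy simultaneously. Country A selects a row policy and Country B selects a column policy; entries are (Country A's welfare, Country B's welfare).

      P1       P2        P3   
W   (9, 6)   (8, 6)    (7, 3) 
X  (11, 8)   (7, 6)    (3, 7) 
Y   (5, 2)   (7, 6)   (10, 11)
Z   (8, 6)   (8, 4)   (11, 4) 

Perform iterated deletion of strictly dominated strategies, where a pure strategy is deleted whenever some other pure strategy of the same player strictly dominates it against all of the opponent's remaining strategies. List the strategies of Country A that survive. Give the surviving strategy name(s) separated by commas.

W, X, Z

Country A's strategy Y is strictly dominated by Z (P1: 8>5, P2: 8>7, P3: 11>10) and is removed.
Country B's strategy P3 is strictly dominated by P1 (W: 6>3, X: 8>7, Z: 6>4) and is removed.
Among the remaining strategies, none is strictly dominated by another pure strategy of the same player, so the elimination stops.
Surviving strategies — Country A: {W, X, Z}; Country B: {P1, P2}.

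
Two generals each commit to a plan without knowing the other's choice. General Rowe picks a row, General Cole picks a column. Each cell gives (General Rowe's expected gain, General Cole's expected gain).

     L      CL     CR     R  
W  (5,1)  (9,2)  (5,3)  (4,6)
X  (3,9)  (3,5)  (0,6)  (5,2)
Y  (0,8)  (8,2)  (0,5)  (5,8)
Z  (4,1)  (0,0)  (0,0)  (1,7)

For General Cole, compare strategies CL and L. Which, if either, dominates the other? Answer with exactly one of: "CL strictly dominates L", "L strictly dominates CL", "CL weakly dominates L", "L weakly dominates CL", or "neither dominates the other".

neither dominates the other

CL's payoffs vs L's, by General Rowe's action — W: 2>1, X: 5<9, Y: 2<8, Z: 0<1.
CL does better at W but worse at X, Y, Z; neither strategy dominates the other.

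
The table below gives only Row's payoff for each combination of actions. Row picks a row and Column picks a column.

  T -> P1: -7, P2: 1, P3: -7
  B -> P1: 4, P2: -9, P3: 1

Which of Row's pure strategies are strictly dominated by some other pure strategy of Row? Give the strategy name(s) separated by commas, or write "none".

none

Nothing dominates T: B at P2 (1>-9).
B is not dominated — it holds its own against T at P1 (4>-7).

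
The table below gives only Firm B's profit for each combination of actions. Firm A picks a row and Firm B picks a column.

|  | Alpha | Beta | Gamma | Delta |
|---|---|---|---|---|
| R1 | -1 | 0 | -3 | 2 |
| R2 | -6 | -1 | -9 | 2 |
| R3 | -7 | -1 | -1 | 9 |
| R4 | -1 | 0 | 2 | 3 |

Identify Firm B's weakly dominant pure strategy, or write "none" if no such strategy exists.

Delta

Delta vs Alpha: R1: 2>-1, R2: 2>-6, R3: 9>-7, R4: 3>-1.
Delta vs Beta: R1: 2>0, R2: 2>-1, R3: 9>-1, R4: 3>0.
Delta vs Gamma: R1: 2>-3, R2: 2>-9, R3: 9>-1, R4: 3>2.
Delta is at least as good as every other strategy against every opponent action, so it is weakly dominant.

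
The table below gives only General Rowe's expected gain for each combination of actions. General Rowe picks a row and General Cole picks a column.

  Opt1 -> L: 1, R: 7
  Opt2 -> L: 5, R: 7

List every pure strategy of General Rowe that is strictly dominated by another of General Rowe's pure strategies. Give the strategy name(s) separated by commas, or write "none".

Nothing dominates Opt1: Opt2 at R (7=7).
Nothing dominates Opt2: Opt1 at L (5>1).

none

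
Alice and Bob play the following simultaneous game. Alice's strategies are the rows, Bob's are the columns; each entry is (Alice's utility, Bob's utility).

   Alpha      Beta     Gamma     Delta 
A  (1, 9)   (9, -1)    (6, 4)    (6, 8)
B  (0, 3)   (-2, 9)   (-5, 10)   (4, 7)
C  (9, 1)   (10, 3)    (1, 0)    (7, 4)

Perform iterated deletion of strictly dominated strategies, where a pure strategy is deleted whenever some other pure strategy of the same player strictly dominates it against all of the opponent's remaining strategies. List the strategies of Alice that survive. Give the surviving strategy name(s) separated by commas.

C

Alice's strategy B is strictly dominated by A (Alpha: 1>0, Beta: 9>-2, Gamma: 6>-5, Delta: 6>4) and is removed.
Column Beta is eliminated: Delta beats it against every remaining row (A: 8>-1, C: 4>3).
Bob's strategy Gamma is strictly dominated by Alpha (A: 9>4, C: 1>0) and is removed.
For Alice, C strictly dominates A on the remaining columns (Alpha: 9>1, Delta: 7>6); eliminate A.
For Bob, Delta strictly dominates Alpha on the remaining rows (C: 4>1); eliminate Alpha.
Among the remaining strategies, none is strictly dominated by another pure strategy of the same player, so the elimination stops.
Surviving strategies — Alice: {C}; Bob: {Delta}.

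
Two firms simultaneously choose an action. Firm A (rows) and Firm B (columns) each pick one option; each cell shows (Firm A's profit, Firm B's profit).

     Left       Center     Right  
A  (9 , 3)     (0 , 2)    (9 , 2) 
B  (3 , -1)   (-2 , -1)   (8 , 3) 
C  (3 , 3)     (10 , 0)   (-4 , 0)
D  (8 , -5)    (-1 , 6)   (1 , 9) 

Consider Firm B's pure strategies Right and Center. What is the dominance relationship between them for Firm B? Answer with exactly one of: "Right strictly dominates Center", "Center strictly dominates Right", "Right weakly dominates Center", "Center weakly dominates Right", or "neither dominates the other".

Right's payoffs vs Center's, by Firm A's action — A: 2=2, B: 3>-1, C: 0=0, D: 9>6.
Right is at least as good everywhere and strictly better somewhere (tied only at A, C), so Right weakly but not strictly dominates Center.

Right weakly dominates Center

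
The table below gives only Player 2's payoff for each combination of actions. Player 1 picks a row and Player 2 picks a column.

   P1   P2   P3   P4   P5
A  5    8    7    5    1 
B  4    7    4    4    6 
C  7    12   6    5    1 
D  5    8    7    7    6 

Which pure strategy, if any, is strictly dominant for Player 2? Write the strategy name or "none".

P2

P2 vs P1: A: 8>5, B: 7>4, C: 12>7, D: 8>5.
P2 vs P3: A: 8>7, B: 7>4, C: 12>6, D: 8>7.
P2 vs P4: A: 8>5, B: 7>4, C: 12>5, D: 8>7.
P2 vs P5: A: 8>1, B: 7>6, C: 12>1, D: 8>6.
P2 strictly beats every other strategy against every opponent action, so it is strictly dominant.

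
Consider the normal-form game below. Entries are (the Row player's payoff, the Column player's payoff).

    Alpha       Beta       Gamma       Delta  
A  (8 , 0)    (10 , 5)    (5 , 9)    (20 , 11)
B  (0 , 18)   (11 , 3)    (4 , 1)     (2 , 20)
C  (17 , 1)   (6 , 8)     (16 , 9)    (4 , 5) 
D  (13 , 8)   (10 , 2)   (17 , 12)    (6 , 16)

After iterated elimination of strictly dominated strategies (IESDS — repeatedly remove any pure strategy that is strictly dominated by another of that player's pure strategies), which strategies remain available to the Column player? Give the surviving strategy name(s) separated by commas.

Column Alpha is eliminated: Delta beats it against every remaining row (A: 11>0, B: 20>18, C: 5>1, D: 16>8).
The Row player's strategy C is strictly dominated by D (Beta: 10>6, Gamma: 17>16, Delta: 6>4) and is removed.
Column Beta is eliminated: Delta beats it against every remaining row (A: 11>5, B: 20>3, D: 16>2).
For the Row player, A strictly dominates B on the remaining columns (Gamma: 5>4, Delta: 20>2); eliminate B.
Column Gamma is eliminated: Delta beats it against every remaining row (A: 11>9, D: 16>12).
Row D is eliminated: A beats it against every remaining column (Delta: 20>6).
Among the remaining strategies, none is strictly dominated by another pure strategy of the same player, so the elimination stops.
Surviving strategies — the Row player: {A}; the Column player: {Delta}.

Delta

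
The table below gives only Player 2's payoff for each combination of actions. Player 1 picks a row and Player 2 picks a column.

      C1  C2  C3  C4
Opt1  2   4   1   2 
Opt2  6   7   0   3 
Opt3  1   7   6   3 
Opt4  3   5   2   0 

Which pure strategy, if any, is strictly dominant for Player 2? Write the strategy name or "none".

C2

C2 vs C1: Opt1: 4>2, Opt2: 7>6, Opt3: 7>1, Opt4: 5>3.
C2 vs C3: Opt1: 4>1, Opt2: 7>0, Opt3: 7>6, Opt4: 5>2.
C2 vs C4: Opt1: 4>2, Opt2: 7>3, Opt3: 7>3, Opt4: 5>0.
C2 strictly beats every other strategy against every opponent action, so it is strictly dominant.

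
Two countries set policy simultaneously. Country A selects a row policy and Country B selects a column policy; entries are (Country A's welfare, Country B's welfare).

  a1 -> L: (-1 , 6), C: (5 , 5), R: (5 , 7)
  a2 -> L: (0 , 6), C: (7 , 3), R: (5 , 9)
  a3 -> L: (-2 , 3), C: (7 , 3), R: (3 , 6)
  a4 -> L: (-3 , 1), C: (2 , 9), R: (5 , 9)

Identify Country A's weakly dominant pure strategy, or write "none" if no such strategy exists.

a2

a2 vs a1: L: 0>-1, C: 7>5, R: 5=5.
a2 vs a3: L: 0>-2, C: 7=7, R: 5>3.
a2 vs a4: L: 0>-3, C: 7>2, R: 5=5.
a2 is at least as good as every other strategy against every opponent action, so it is weakly dominant.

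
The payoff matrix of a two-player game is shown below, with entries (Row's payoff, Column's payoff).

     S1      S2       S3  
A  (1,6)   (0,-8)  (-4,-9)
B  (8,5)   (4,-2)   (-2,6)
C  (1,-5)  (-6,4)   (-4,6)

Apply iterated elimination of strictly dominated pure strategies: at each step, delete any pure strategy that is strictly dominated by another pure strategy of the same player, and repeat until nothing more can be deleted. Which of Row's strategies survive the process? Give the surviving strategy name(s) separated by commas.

B

For Row, B strictly dominates A on the remaining columns (S1: 8>1, S2: 4>0, S3: -2>-4); eliminate A.
Row C is eliminated: B beats it against every remaining column (S1: 8>1, S2: 4>-6, S3: -2>-4).
Column S1 is eliminated: S3 beats it against every remaining row (B: 6>5).
Column's strategy S2 is strictly dominated by S3 (B: 6>-2) and is removed.
Among the remaining strategies, none is strictly dominated by another pure strategy of the same player, so the elimination stops.
Surviving strategies — Row: {B}; Column: {S3}.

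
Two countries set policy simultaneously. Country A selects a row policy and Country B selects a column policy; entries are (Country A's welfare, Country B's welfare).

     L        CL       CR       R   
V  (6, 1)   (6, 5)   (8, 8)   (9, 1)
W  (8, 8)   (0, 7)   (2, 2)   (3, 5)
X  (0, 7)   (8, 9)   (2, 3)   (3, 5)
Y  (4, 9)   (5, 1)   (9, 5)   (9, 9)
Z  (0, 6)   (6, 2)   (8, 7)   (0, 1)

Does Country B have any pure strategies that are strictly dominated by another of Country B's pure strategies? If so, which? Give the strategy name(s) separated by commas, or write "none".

L: no other strategy beats it everywhere (CL at W (8>7); CR at W (8>2); R at V (1=1)).
CL is not dominated — it holds its own against L at V (5>1); CR at W (7>2); R at V (5>1).
CR: no other strategy beats it everywhere (L at V (8>1); CL at V (8>5); R at V (8>1)).
R: no other strategy beats it everywhere (L at V (1=1); CL at Y (9>1); CR at W (5>2)).

none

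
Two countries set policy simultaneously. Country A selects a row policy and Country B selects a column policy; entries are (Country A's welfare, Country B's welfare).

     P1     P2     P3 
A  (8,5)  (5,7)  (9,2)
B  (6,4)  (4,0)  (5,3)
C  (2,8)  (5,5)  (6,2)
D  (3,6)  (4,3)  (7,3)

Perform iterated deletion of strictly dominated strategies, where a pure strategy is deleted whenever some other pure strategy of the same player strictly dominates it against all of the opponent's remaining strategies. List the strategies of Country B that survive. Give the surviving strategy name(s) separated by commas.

P1, P2

For Country A, A strictly dominates B on the remaining columns (P1: 8>6, P2: 5>4, P3: 9>5); eliminate B.
Country A's strategy D is strictly dominated by A (P1: 8>3, P2: 5>4, P3: 9>7) and is removed.
Column P3 is eliminated: P1 beats it against every remaining row (A: 5>2, C: 8>2).
Among the remaining strategies, none is strictly dominated by another pure strategy of the same player, so the elimination stops.
Surviving strategies — Country A: {A, C}; Country B: {P1, P2}.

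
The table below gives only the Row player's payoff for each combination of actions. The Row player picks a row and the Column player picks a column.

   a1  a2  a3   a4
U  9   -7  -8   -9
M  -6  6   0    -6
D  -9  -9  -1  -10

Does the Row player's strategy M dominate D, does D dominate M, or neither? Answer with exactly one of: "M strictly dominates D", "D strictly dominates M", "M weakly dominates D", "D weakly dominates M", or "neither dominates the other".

M strictly dominates D

M's payoffs vs D's, by the Column player's action — a1: -6>-9, a2: 6>-9, a3: 0>-1, a4: -6>-10.
M gives a strictly higher payoff against each opponent action, so M strictly dominates D.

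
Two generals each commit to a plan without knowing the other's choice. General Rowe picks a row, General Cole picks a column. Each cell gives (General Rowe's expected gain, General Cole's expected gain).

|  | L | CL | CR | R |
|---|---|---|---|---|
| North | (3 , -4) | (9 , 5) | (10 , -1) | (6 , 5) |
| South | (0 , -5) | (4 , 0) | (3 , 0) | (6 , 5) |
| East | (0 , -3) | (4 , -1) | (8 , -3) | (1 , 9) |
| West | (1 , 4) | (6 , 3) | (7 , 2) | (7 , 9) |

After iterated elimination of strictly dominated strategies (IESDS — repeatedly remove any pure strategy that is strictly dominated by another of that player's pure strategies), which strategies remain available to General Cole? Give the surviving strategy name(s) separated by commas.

CL, R

Row South is eliminated: West beats it against every remaining column (L: 1>0, CL: 6>4, CR: 7>3, R: 7>6).
General Rowe's strategy East is strictly dominated by North (L: 3>0, CL: 9>4, CR: 10>8, R: 6>1) and is removed.
For General Cole, R strictly dominates L on the remaining rows (North: 5>-4, West: 9>4); eliminate L.
Column CR is eliminated: CL beats it against every remaining row (North: 5>-1, West: 3>2).
Among the remaining strategies, none is strictly dominated by another pure strategy of the same player, so the elimination stops.
Surviving strategies — General Rowe: {North, West}; General Cole: {CL, R}.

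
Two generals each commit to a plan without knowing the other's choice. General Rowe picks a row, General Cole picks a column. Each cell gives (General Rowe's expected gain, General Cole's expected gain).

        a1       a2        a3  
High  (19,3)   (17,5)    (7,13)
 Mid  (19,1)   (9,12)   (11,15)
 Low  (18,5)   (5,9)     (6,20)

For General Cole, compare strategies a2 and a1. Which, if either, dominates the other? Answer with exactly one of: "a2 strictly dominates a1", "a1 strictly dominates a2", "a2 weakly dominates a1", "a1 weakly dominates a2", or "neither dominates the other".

a2 strictly dominates a1

Compare a2 to a1 across each opponent action: High: 5>3, Mid: 12>1, Low: 9>5.
a2 gives a strictly higher payoff against each opponent action, so a2 strictly dominates a1.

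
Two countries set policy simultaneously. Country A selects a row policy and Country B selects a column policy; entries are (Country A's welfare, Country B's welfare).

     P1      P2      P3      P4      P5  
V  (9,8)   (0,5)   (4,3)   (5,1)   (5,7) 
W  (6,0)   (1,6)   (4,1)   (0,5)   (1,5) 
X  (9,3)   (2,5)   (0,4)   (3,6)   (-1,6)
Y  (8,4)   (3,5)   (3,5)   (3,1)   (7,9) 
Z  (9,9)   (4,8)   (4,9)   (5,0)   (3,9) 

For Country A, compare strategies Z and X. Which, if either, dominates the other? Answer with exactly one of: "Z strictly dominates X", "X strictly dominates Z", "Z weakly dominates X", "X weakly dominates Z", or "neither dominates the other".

Compare Z to X across every action of Country B: P1: 9=9, P2: 4>2, P3: 4>0, P4: 5>3, P5: 3>-1.
Z is at least as good everywhere and strictly better somewhere (tied only at P1), so Z weakly but not strictly dominates X.

Z weakly dominates X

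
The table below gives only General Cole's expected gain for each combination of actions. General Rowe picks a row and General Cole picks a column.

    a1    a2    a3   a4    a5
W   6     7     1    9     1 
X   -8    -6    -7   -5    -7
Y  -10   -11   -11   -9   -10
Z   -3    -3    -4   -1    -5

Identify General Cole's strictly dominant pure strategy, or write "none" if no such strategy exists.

a4

a4 vs a1: W: 9>6, X: -5>-8, Y: -9>-10, Z: -1>-3.
a4 vs a2: W: 9>7, X: -5>-6, Y: -9>-11, Z: -1>-3.
a4 vs a3: W: 9>1, X: -5>-7, Y: -9>-11, Z: -1>-4.
a4 vs a5: W: 9>1, X: -5>-7, Y: -9>-10, Z: -1>-5.
a4 strictly beats every other strategy against every opponent action, so it is strictly dominant.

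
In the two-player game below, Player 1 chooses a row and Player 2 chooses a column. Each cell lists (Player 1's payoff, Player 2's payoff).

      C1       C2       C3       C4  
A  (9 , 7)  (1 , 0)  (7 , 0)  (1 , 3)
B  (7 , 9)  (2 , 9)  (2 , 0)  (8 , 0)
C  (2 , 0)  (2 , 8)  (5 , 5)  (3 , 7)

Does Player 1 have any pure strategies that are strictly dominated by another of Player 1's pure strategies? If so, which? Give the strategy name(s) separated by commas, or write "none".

none

A: no other strategy beats it everywhere (B at C1 (9>7); C at C1 (9>2)).
Nothing dominates B: A at C2 (2>1); C at C1 (7>2).
C: no other strategy beats it everywhere (A at C2 (2>1); B at C2 (2=2)).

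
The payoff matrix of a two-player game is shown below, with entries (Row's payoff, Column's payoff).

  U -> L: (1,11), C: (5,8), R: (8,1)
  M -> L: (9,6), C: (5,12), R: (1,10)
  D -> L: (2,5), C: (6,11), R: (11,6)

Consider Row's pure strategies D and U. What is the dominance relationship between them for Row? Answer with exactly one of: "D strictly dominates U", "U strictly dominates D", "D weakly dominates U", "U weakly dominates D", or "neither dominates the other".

Compare D to U across every action of Column: L: 2>1, C: 6>5, R: 11>8.
Every comparison favours D, so D strictly dominates U.

D strictly dominates U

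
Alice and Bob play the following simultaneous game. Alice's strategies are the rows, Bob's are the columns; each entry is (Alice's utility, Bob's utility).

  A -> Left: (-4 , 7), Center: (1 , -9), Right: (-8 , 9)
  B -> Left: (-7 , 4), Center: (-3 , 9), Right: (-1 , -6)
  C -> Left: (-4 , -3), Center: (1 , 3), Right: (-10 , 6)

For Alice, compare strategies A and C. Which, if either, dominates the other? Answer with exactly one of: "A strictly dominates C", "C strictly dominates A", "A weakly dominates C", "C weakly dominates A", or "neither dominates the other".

Compare A to C across each opponent action: Left: -4=-4, Center: 1=1, Right: -8>-10.
A is at least as good everywhere and strictly better somewhere (tied only at Left, Center), so A weakly but not strictly dominates C.

A weakly dominates C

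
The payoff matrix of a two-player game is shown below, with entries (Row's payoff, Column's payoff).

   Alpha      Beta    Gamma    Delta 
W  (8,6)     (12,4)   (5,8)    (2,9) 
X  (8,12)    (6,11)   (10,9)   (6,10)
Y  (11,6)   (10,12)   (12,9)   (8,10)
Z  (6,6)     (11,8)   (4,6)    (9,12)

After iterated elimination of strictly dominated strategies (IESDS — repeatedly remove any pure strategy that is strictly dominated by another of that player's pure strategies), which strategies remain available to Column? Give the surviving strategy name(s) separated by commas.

Delta

Row X is eliminated: Y beats it against every remaining column (Alpha: 11>8, Beta: 10>6, Gamma: 12>10, Delta: 8>6).
Column Alpha is eliminated: Delta beats it against every remaining row (W: 9>6, Y: 10>6, Z: 12>6).
Column's strategy Gamma is strictly dominated by Delta (W: 9>8, Y: 10>9, Z: 12>6) and is removed.
For Row, Z strictly dominates Y on the remaining columns (Beta: 11>10, Delta: 9>8); eliminate Y.
For Column, Delta strictly dominates Beta on the remaining rows (W: 9>4, Z: 12>8); eliminate Beta.
Row W is eliminated: Z beats it against every remaining column (Delta: 9>2).
Among the remaining strategies, none is strictly dominated by another pure strategy of the same player, so the elimination stops.
Surviving strategies — Row: {Z}; Column: {Delta}.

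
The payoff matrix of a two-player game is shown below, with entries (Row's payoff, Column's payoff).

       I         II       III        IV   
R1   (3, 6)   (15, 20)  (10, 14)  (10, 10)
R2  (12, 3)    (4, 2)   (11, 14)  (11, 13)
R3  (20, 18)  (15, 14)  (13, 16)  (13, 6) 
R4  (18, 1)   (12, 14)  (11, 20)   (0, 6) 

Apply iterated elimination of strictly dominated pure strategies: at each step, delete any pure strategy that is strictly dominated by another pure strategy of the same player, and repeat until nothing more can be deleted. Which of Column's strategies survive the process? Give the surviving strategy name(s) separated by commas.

I, II, III

Row R2 is eliminated: R3 beats it against every remaining column (I: 20>12, II: 15>4, III: 13>11, IV: 13>11).
Row R4 is eliminated: R3 beats it against every remaining column (I: 20>18, II: 15>12, III: 13>11, IV: 13>0).
Column IV is eliminated: II beats it against every remaining row (R1: 20>10, R3: 14>6).
Among the remaining strategies, none is strictly dominated by another pure strategy of the same player, so the elimination stops.
Surviving strategies — Row: {R1, R3}; Column: {I, II, III}.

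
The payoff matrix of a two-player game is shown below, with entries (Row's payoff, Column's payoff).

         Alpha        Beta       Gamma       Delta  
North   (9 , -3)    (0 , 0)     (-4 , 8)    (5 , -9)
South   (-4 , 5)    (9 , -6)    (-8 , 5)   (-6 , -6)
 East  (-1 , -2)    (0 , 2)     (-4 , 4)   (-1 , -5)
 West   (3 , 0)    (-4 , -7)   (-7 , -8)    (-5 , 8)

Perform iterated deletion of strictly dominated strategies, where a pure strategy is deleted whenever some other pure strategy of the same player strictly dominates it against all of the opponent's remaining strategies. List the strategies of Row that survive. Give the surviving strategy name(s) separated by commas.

North, East

Row West is eliminated: North beats it against every remaining column (Alpha: 9>3, Beta: 0>-4, Gamma: -4>-7, Delta: 5>-5).
For Column, Gamma strictly dominates Beta on the remaining rows (North: 8>0, South: 5>-6, East: 4>2); eliminate Beta.
Row South is eliminated: North beats it against every remaining column (Alpha: 9>-4, Gamma: -4>-8, Delta: 5>-6).
Column Alpha is eliminated: Gamma beats it against every remaining row (North: 8>-3, East: 4>-2).
Column's strategy Delta is strictly dominated by Gamma (North: 8>-9, East: 4>-5) and is removed.
Among the remaining strategies, none is strictly dominated by another pure strategy of the same player, so the elimination stops.
Surviving strategies — Row: {North, East}; Column: {Gamma}.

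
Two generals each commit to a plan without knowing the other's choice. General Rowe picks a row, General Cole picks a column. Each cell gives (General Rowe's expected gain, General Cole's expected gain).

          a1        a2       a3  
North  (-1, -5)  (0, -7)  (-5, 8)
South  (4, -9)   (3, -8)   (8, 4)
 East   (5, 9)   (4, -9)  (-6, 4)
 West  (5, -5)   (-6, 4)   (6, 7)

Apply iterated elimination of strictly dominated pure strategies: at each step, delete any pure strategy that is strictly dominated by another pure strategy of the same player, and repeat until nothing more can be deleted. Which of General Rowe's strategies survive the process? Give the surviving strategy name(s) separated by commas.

South, East, West

For General Rowe, South strictly dominates North on the remaining columns (a1: 4>-1, a2: 3>0, a3: 8>-5); eliminate North.
For General Cole, a3 strictly dominates a2 on the remaining rows (South: 4>-8, East: 4>-9, West: 7>4); eliminate a2.
Among the remaining strategies, none is strictly dominated by another pure strategy of the same player, so the elimination stops.
Surviving strategies — General Rowe: {South, East, West}; General Cole: {a1, a3}.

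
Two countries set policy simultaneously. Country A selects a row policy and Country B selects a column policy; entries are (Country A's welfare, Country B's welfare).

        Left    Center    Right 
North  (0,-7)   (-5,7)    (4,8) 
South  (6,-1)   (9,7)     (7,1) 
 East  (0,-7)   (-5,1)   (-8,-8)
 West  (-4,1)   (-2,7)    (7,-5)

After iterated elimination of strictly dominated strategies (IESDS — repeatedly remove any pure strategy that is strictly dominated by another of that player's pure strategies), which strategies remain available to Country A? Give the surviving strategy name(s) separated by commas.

South

Country A's strategy North is strictly dominated by South (Left: 6>0, Center: 9>-5, Right: 7>4) and is removed.
Row East is eliminated: South beats it against every remaining column (Left: 6>0, Center: 9>-5, Right: 7>-8).
Country B's strategy Left is strictly dominated by Center (South: 7>-1, West: 7>1) and is removed.
Column Right is eliminated: Center beats it against every remaining row (South: 7>1, West: 7>-5).
For Country A, South strictly dominates West on the remaining columns (Center: 9>-2); eliminate West.
Among the remaining strategies, none is strictly dominated by another pure strategy of the same player, so the elimination stops.
Surviving strategies — Country A: {South}; Country B: {Center}.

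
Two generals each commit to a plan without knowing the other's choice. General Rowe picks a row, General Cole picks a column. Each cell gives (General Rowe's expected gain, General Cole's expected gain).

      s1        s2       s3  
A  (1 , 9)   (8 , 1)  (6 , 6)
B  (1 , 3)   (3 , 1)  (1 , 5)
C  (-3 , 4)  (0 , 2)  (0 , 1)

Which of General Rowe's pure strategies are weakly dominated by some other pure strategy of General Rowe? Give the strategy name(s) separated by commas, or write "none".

B, C

A is not dominated — it holds its own against B at s2 (8>3); C at s1 (1>-3).
A weakly dominates B — s1: 1=1, s2: 8>3, s3: 6>1.
C is weakly dominated by A (s1: 1>-3, s2: 8>0, s3: 6>0).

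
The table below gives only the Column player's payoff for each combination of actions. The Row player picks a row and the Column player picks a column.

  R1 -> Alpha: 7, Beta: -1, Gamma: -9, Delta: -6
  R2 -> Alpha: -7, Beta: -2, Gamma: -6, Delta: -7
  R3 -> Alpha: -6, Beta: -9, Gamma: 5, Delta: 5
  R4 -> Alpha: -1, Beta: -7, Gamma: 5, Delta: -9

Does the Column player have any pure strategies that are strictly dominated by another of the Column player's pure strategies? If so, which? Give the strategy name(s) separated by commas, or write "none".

none

Alpha: no other strategy beats it everywhere (Beta at R1 (7>-1); Gamma at R1 (7>-9); Delta at R1 (7>-6)).
Beta: no other strategy beats it everywhere (Alpha at R2 (-2>-7); Gamma at R1 (-1>-9); Delta at R1 (-1>-6)).
Gamma: no other strategy beats it everywhere (Alpha at R2 (-6>-7); Beta at R3 (5>-9); Delta at R2 (-6>-7)).
Delta is not dominated — it holds its own against Alpha at R2 (-7=-7); Beta at R3 (5>-9); Gamma at R1 (-6>-9).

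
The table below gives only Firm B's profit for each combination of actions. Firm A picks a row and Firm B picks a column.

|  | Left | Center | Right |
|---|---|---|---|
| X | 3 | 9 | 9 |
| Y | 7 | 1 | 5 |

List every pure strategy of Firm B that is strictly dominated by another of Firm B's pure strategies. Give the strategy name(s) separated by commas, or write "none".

none

Left is not dominated — it holds its own against Center at Y (7>1); Right at Y (7>5).
Center: no other strategy beats it everywhere (Left at X (9>3); Right at X (9=9)).
Right is not dominated — it holds its own against Left at X (9>3); Center at X (9=9).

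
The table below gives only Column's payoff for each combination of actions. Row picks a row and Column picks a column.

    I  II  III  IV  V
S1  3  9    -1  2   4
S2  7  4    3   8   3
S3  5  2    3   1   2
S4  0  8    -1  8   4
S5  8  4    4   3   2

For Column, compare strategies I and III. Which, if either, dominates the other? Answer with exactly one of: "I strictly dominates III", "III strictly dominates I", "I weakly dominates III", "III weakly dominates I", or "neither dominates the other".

I's payoffs vs III's, by Row's action — S1: 3>-1, S2: 7>3, S3: 5>3, S4: 0>-1, S5: 8>4.
Every comparison favours I, so I strictly dominates III.

I strictly dominates III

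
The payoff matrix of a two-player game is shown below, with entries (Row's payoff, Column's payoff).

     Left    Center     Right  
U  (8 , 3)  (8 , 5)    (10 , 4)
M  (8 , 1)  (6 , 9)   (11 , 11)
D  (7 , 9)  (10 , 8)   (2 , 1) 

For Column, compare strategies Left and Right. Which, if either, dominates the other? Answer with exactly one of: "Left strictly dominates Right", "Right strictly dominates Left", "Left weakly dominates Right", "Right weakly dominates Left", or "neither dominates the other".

neither dominates the other

Left's payoffs vs Right's, by Row's action — U: 3<4, M: 1<11, D: 9>1.
Left does better at D but worse at U, M; neither strategy dominates the other.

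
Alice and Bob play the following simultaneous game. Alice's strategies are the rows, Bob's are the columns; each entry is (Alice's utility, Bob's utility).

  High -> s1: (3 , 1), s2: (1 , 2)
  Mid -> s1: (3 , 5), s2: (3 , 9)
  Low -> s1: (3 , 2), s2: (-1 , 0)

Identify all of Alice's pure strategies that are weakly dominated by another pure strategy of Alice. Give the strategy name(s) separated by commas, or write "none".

High, Low

High: dominated, since Mid does at least as well everywhere (s1: 3=3, s2: 3>1).
Nothing dominates Mid: High at s2 (3>1); Low at s2 (3>-1).
Low is weakly dominated by High (s1: 3=3, s2: 1>-1).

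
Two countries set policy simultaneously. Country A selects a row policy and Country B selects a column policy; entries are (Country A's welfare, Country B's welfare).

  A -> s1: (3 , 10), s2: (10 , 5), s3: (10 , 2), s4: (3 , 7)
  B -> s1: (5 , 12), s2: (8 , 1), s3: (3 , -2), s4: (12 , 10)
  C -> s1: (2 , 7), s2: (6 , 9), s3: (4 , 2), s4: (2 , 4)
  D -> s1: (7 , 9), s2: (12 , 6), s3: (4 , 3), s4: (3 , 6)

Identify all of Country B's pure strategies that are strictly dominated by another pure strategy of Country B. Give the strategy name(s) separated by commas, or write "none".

s1: no other strategy beats it everywhere (s2 at A (10>5); s3 at A (10>2); s4 at A (10>7)).
Nothing dominates s2: s1 at C (9>7); s3 at A (5>2); s4 at C (9>4).
s1 strictly dominates s3 — A: 10>2, B: 12>-2, C: 7>2, D: 9>3.
s4 is strictly dominated by s1 (A: 10>7, B: 12>10, C: 7>4, D: 9>6).

s3, s4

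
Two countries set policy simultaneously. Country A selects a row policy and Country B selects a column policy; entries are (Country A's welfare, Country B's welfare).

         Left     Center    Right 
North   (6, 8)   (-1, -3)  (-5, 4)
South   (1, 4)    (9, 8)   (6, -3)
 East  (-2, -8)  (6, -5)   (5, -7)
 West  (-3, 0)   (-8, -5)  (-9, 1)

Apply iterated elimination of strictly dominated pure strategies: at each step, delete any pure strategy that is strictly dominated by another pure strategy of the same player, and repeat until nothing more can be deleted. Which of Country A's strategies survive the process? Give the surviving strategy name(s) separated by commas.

For Country A, South strictly dominates East on the remaining columns (Left: 1>-2, Center: 9>6, Right: 6>5); eliminate East.
Country A's strategy West is strictly dominated by North (Left: 6>-3, Center: -1>-8, Right: -5>-9) and is removed.
Column Right is eliminated: Left beats it against every remaining row (North: 8>4, South: 4>-3).
Among the remaining strategies, none is strictly dominated by another pure strategy of the same player, so the elimination stops.
Surviving strategies — Country A: {North, South}; Country B: {Left, Center}.

North, South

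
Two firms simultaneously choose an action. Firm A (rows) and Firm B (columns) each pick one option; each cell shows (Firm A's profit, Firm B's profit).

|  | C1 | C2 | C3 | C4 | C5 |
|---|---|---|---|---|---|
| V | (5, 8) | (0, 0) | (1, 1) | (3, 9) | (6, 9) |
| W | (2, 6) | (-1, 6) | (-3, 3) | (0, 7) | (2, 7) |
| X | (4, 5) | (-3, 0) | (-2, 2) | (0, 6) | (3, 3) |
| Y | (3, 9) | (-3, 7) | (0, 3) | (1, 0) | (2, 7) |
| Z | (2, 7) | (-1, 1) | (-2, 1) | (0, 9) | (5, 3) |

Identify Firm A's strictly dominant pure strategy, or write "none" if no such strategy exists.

V vs W: C1: 5>2, C2: 0>-1, C3: 1>-3, C4: 3>0, C5: 6>2.
V vs X: C1: 5>4, C2: 0>-3, C3: 1>-2, C4: 3>0, C5: 6>3.
V vs Y: C1: 5>3, C2: 0>-3, C3: 1>0, C4: 3>1, C5: 6>2.
V vs Z: C1: 5>2, C2: 0>-1, C3: 1>-2, C4: 3>0, C5: 6>5.
V strictly beats every other strategy against every opponent action, so it is strictly dominant.

V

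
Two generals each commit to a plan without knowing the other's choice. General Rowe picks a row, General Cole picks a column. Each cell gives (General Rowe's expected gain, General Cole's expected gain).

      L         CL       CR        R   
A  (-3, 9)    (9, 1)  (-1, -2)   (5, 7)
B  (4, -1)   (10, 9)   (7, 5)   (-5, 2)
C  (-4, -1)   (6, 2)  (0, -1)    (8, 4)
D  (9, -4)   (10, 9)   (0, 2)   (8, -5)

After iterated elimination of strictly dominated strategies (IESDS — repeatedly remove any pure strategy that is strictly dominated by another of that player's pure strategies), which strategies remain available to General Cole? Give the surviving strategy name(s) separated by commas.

CL, R

Row A is eliminated: D beats it against every remaining column (L: 9>-3, CL: 10>9, CR: 0>-1, R: 8>5).
For General Cole, CL strictly dominates L on the remaining rows (B: 9>-1, C: 2>-1, D: 9>-4); eliminate L.
For General Cole, CL strictly dominates CR on the remaining rows (B: 9>5, C: 2>-1, D: 9>2); eliminate CR.
Among the remaining strategies, none is strictly dominated by another pure strategy of the same player, so the elimination stops.
Surviving strategies — General Rowe: {B, C, D}; General Cole: {CL, R}.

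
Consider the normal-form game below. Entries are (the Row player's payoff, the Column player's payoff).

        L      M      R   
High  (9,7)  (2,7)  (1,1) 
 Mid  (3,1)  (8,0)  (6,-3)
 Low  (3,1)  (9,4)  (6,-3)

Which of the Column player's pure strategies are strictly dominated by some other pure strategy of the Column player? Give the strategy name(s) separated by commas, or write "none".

R

L is not dominated — it holds its own against M at High (7=7); R at High (7>1).
Nothing dominates M: L at High (7=7); R at High (7>1).
R: dominated, since L does at least as well everywhere (High: 7>1, Mid: 1>-3, Low: 1>-3).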